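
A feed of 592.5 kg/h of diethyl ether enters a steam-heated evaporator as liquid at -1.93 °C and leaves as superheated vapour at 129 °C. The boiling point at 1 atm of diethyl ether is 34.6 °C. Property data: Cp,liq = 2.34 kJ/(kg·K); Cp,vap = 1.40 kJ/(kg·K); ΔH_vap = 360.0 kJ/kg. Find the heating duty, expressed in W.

Q = 95100 W

liquid -1.93→34.6 °C: 85.48 kJ/kg
vaporisation at 34.6 °C: 360 kJ/kg
vapour 34.6→129 °C: 132.16 kJ/kg
Δh = 85.48 + 360 + 132.16 = 577.64 kJ/kg
Q = ṁ·Δh = 592.5 kg/h × 577.64 kJ/kg = 342250 kJ/h
|Q| = 95.07 kW = 95070 W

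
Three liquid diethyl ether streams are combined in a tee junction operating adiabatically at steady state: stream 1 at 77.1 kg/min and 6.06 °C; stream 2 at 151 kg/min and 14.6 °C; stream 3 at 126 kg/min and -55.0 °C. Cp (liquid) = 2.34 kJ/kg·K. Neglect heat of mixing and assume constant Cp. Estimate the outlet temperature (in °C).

T_out = -12.0 °C

Energy balance with Q = 0: Σ ṁᵢCp,ᵢ(T_out − Tᵢ) = 0
T_out = Σ ṁᵢCp,ᵢTᵢ / Σ ṁᵢCp,ᵢ
      = -9964.1 / 828.59 = -12.025 °C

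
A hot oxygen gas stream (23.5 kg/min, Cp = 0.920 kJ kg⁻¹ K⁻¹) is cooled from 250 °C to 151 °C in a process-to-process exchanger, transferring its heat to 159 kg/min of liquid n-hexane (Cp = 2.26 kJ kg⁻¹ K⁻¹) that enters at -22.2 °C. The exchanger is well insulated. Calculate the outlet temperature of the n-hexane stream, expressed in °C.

T_c,out = -16.2 °C

Heat released by hot stream: Q = 23.5 × 0.920 × (250 − 151) = 2140.4 kJ/min
Energy balance on cold side (adiabatic exchanger): Q = ṁ_c·Cp_c·(T_c,out − T_c,in)
T_c,out = -22.2 + 2140.4/(159 × 2.26) = -16.244 °C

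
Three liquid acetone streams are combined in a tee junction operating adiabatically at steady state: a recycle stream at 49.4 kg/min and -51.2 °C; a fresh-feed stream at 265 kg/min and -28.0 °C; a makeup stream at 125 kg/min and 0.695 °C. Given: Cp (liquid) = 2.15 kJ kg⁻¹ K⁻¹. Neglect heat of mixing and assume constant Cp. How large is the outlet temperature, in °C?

No heat crosses the boundary, so H_out = H_in.
T_out = Σ ṁᵢCp,ᵢTᵢ / Σ ṁᵢCp,ᵢ
      = -21204 / 944.71 = -22.445 °C

T_out = -22.4 °C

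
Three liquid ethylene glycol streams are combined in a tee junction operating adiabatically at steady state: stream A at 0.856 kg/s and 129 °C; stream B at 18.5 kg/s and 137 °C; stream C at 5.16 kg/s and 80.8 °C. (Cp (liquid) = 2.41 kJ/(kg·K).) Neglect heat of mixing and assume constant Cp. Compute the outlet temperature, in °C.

T_out = 125 °C

No heat crosses the boundary, so H_out = H_in.
T_out = Σ ṁᵢCp,ᵢTᵢ / Σ ṁᵢCp,ᵢ
      = 7379.1 / 59.084 = 124.89 °C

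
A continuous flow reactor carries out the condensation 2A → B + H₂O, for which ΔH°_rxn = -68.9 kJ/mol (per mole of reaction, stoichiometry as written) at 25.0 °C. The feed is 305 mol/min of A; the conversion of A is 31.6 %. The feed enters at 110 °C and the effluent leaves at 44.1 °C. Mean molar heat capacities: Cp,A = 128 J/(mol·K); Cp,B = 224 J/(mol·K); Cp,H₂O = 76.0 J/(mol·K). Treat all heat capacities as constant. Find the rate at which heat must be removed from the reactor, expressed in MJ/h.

Extent of reaction ξ = 0.316 × 305 / 2 = 48.19 mol/min
Reaction term: ξ·ΔH°_rxn = 48.19 × -68.9 = -3320.3 kJ/min
Sensible, feed 110→25 °C: -3318.4 kJ/min
Outlet flows (mol/min): A 208.62, B 48.19, H₂O 48.19
Sensible, products 25→44.1 °C: 786.16 kJ/min
Q = ΔH = -5852.5 kJ/min = -97.542 kW
Heat removed = 351.15 MJ/h

Q_out = 351 MJ/h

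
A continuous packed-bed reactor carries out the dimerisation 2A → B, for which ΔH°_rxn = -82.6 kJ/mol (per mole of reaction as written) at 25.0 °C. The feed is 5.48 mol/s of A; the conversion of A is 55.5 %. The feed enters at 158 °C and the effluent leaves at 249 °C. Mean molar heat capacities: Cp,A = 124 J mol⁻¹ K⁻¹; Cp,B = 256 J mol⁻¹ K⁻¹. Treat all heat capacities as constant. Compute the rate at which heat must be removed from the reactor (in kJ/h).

Extent of reaction ξ = 0.555 × 5.48 / 2 = 1.5207 mol/s
Reaction term: ξ·ΔH°_rxn = 1.5207 × -82.6 = -125.61 kJ/s
Sensible, feed 158→25 °C: -90.376 kJ/s
Outlet flows (mol/s): A 2.4386, B 1.5207
Sensible, products 25→249 °C: 154.94 kJ/s
Q = ΔH = -61.048 kJ/s = -61.048 kW
Heat removed = 219770 kJ/h

Q_out = 220000 kJ/h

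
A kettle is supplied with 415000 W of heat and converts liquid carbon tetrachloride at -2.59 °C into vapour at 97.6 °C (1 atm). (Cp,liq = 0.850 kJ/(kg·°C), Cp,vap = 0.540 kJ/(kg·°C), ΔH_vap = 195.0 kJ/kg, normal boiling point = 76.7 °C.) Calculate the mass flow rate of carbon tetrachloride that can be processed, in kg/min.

Δh = 0.850×(76.7−-2.59) + 195.0 + 0.540×(97.6−76.7) = 273.68 kJ/kg
Q = 415000 W = 415 kJ/s = 24900 kJ/min
ṁ = Q/Δh = 24900 / 273.68 = 90.981 kg/min

ṁ = 91.0 kg/min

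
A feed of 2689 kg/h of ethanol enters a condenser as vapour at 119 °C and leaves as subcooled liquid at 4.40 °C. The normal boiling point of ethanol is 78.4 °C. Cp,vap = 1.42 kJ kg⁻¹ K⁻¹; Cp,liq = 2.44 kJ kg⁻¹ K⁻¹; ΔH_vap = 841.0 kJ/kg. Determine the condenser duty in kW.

vapour 119→78.4 °C: -57.652 kJ/kg
condensation at 78.4 °C: -841 kJ/kg
liquid 78.4→4.40 °C: -180.56 kJ/kg
Δh = -57.652 + -841 + -180.56 = -1079.2 kJ/kg
Q = ṁ·Δh = 2689 kg/h × -1079.2 kJ/kg = -2.902e+06 kJ/h
|Q| = 806.11 kW

Q_c = 806 kW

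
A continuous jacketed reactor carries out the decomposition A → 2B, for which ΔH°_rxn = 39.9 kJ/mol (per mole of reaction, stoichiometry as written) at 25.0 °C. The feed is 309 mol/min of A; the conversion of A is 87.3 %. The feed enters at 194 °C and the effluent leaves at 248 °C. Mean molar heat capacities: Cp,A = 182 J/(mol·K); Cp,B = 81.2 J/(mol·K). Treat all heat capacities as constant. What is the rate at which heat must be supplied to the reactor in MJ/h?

Extent of reaction ξ = 0.873 × 309 = 269.76 mol/min
Reaction term: ξ·ΔH°_rxn = 269.76 × 39.9 = 10763 kJ/min
Sensible, feed 194→25 °C: -9504.2 kJ/min
Outlet flows (mol/min): A 39.243, B 539.51
Sensible, products 25→248 °C: 11362 kJ/min
Q = ΔH = 12621 kJ/min = 210.35 kW
Heat supplied = 757.27 MJ/h

Q_in = 757 MJ/h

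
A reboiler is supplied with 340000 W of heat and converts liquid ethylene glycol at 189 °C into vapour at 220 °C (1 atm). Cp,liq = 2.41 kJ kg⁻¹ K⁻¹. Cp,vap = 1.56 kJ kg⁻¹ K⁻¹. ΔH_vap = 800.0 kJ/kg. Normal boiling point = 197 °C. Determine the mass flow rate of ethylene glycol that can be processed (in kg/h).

Δh = 2.41×(197−189) + 800.0 + 1.56×(220−197) = 855.16 kJ/kg
Q = 340000 W = 340 kJ/s = 1.224e+06 kJ/h
ṁ = Q/Δh = 1.224e+06 / 855.16 = 1431.3 kg/h

ṁ = 1430 kg/h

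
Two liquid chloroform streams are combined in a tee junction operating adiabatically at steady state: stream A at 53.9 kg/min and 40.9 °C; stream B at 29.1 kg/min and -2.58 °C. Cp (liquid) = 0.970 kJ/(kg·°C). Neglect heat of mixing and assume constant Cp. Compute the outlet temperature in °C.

No heat crosses the boundary, so H_out = H_in.
T_out = Σ ṁᵢCp,ᵢTᵢ / Σ ṁᵢCp,ᵢ
      = 2065.5 / 80.51 = 25.656 °C

T_out = 25.7 °C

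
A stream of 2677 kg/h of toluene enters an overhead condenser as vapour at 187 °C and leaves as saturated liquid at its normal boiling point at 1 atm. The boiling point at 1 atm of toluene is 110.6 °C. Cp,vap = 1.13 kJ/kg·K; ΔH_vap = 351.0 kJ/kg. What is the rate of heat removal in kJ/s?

Q_c = 325 kJ/s

vapour 187→110.6 °C: -86.332 kJ/kg
condensation at 110.6 °C: -351 kJ/kg
Δh = -86.332 + -351 = -437.33 kJ/kg
Q = ṁ·Δh = 2677 kg/h × -437.33 kJ/kg = -1.1707e+06 kJ/h
|Q| = 325.2 kW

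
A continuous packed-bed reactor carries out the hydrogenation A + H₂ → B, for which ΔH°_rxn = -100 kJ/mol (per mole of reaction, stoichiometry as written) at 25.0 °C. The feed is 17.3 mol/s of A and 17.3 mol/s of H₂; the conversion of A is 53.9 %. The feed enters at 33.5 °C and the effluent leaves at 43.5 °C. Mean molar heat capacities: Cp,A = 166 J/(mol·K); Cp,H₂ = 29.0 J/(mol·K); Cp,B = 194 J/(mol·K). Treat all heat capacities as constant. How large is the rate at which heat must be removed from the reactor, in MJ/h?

Extent of reaction ξ = 0.539 × 17.3 = 9.3247 mol/s
Reaction term: ξ·ΔH°_rxn = 9.3247 × -100 = -932.47 kJ/s
Sensible, feed 33.5→25 °C: -28.675 kJ/s
Outlet flows (mol/s): A 7.9753, H₂ 7.9753, B 9.3247
Sensible, products 25→43.5 °C: 62.237 kJ/s
Q = ΔH = -898.91 kJ/s = -898.91 kW
Heat removed = 3236.1 MJ/h

Q_out = 3240 MJ/h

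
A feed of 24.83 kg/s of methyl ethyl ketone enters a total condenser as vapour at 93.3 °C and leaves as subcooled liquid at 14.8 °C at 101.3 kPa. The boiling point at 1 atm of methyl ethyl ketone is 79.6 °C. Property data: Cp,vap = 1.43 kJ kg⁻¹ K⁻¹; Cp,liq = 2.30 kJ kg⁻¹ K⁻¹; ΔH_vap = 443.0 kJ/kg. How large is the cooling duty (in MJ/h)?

vapour 93.3→79.6 °C: -19.591 kJ/kg
condensation at 79.6 °C: -443 kJ/kg
liquid 79.6→14.8 °C: -149.04 kJ/kg
Δh = -19.591 + -443 + -149.04 = -611.63 kJ/kg
Q = ṁ·Δh = 24.83 kg/s × -611.63 kJ/kg = -15187 kJ/s
|Q| = 15187 kW = 54672 MJ/h

Q_c = 54700 MJ/h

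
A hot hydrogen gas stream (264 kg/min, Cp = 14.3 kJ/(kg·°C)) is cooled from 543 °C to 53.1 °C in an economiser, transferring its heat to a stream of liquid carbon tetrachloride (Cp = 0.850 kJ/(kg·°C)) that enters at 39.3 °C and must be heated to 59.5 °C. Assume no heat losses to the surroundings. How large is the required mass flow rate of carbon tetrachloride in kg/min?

ṁ_c = 108000 kg/min

Heat released by hot stream: Q = 264 × 14.3 × (543 − 53.1) = 1.8495e+06 kJ/min
Energy balance on cold side (adiabatic exchanger): Q = ṁ_c·Cp_c·(T_c,out − T_c,in)
ṁ_c = 1.8495e+06 / [0.850 × (59.5 − 39.3)] = 107720 kg/min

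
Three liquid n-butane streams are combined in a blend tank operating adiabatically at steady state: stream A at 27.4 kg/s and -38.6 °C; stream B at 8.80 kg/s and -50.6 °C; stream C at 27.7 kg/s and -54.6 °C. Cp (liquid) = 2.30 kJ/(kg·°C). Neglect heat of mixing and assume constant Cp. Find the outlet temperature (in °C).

T_out = -47.2 °C

No heat crosses the boundary, so H_out = H_in.
T_out = Σ ṁᵢCp,ᵢTᵢ / Σ ṁᵢCp,ᵢ
      = -6935.3 / 146.97 = -47.188 °C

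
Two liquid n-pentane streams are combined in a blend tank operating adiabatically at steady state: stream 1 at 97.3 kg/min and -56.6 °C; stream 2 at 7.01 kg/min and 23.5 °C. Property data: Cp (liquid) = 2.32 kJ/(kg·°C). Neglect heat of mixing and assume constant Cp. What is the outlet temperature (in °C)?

T_out = -51.2 °C

No heat crosses the boundary, so H_out = H_in.
T_out = Σ ṁᵢCp,ᵢTᵢ / Σ ṁᵢCp,ᵢ
      = -12394 / 242 = -51.217 °C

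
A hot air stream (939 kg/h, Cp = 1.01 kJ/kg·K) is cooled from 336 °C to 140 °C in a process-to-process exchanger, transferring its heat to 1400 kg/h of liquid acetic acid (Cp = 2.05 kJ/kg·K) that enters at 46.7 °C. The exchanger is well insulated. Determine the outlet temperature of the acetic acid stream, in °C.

T_c,out = 111 °C

Heat released by hot stream: Q = 939 × 1.01 × (336 − 140) = 185880 kJ/h
Energy balance on cold side (adiabatic exchanger): Q = ṁ_c·Cp_c·(T_c,out − T_c,in)
T_c,out = 46.7 + 185880/(1400 × 2.05) = 111.47 °C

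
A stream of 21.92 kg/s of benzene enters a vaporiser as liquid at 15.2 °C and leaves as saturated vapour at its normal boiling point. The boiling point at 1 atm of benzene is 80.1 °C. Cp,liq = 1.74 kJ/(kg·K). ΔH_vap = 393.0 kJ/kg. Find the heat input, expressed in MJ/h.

Q = 39900 MJ/h

liquid 15.2→80.1 °C: 112.93 kJ/kg
vaporisation at 80.1 °C: 393 kJ/kg
Δh = 112.93 + 393 = 505.93 kJ/kg
Q = ṁ·Δh = 21.92 kg/s × 505.93 kJ/kg = 11090 kJ/s
|Q| = 11090 kW = 39924 MJ/h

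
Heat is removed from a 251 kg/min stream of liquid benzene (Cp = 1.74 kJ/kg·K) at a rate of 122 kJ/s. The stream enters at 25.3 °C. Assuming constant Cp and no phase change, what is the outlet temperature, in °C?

T_out = 8.54 °C

Q = 122 kJ/s = 7320 kJ/min
ΔT = Q/(ṁ·Cp) = 7320/(251×1.74) = 16.761 K
T_out = 25.3 − 16.761 = 8.5395 °C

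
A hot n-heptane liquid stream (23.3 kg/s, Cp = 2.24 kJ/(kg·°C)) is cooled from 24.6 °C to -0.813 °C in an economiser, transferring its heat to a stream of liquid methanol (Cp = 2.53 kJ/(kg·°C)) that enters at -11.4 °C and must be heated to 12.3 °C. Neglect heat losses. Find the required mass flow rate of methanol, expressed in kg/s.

Heat released by hot stream: Q = 23.3 × 2.24 × (24.6 − -0.813) = 1326.4 kJ/s
Energy balance on cold side (adiabatic exchanger): Q = ṁ_c·Cp_c·(T_c,out − T_c,in)
ṁ_c = 1326.4 / [2.53 × (12.3 − -11.4)] = 22.12 kg/s

ṁ_c = 22.1 kg/s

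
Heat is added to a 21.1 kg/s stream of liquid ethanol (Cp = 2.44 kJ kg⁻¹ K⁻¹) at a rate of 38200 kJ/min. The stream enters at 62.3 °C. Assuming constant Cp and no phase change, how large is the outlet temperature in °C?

T_out = 74.7 °C

Q = 38200 kJ/min = 636.67 kJ/s
ΔT = Q/(ṁ·Cp) = 636.67/(21.1×2.44) = 12.366 K
T_out = 62.3 + 12.366 = 74.666 °C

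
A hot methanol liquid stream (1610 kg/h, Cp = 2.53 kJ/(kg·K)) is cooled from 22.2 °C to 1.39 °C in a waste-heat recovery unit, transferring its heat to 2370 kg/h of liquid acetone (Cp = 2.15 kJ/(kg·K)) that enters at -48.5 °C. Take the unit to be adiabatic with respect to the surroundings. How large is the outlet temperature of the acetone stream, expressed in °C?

Heat released by hot stream: Q = 1610 × 2.53 × (22.2 − 1.39) = 84765 kJ/h
Energy balance on cold side (adiabatic exchanger): Q = ṁ_c·Cp_c·(T_c,out − T_c,in)
T_c,out = -48.5 + 84765/(2370 × 2.15) = -31.865 °C

T_c,out = -31.9 °C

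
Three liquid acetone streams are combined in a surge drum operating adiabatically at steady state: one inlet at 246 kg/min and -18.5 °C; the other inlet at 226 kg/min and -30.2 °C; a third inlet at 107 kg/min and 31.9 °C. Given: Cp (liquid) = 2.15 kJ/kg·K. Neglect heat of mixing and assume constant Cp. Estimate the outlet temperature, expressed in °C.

T_out = -13.8 °C

Adiabatic, steady state ⇒ Σ ṁᵢCp,ᵢ(T_out − Tᵢ) = 0
T_out = Σ ṁᵢCp,ᵢTᵢ / Σ ṁᵢCp,ᵢ
      = -17120 / 1244.8 = -13.753 °C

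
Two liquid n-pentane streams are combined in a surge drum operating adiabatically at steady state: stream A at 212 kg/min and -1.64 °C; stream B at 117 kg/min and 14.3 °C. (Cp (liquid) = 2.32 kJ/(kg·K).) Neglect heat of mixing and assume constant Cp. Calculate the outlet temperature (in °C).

Energy balance with Q = 0: Σ ṁᵢCp,ᵢ(T_out − Tᵢ) = 0
T_out = Σ ṁᵢCp,ᵢTᵢ / Σ ṁᵢCp,ᵢ
      = 3075 / 763.28 = 4.0286 °C

T_out = 4.03 °C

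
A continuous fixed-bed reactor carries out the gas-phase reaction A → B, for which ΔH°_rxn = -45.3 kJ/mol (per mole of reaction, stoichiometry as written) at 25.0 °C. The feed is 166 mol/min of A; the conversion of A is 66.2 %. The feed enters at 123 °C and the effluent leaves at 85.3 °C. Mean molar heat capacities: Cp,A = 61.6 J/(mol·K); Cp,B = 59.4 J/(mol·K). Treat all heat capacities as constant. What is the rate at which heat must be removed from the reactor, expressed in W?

Extent of reaction ξ = 0.662 × 166 = 109.89 mol/min
Reaction term: ξ·ΔH°_rxn = 109.89 × -45.3 = -4978.1 kJ/min
Sensible, feed 123→25 °C: -1002.1 kJ/min
Outlet flows (mol/min): A 56.108, B 109.89
Sensible, products 25→85.3 °C: 602.03 kJ/min
Q = ΔH = -5378.2 kJ/min = -89.637 kW
Heat removed = 89637 W

Q_out = 89600 W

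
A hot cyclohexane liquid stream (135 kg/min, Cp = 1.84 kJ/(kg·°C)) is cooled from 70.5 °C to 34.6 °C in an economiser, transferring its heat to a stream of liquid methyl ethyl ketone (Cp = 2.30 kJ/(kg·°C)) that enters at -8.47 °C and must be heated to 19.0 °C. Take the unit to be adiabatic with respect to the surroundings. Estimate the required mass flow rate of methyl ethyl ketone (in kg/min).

ṁ_c = 141 kg/min

Heat released by hot stream: Q = 135 × 1.84 × (70.5 − 34.6) = 8917.6 kJ/min
Energy balance on cold side (adiabatic exchanger): Q = ṁ_c·Cp_c·(T_c,out − T_c,in)
ṁ_c = 8917.6 / [2.30 × (19.0 − -8.47)] = 141.14 kg/min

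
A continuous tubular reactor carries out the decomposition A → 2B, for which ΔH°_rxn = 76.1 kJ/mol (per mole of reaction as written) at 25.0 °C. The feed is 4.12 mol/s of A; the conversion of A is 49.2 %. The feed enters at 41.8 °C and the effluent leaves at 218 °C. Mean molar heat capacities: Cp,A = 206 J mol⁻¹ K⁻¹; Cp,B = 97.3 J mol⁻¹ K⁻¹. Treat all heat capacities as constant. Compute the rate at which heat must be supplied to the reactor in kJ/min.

Extent of reaction ξ = 0.492 × 4.12 = 2.027 mol/s
Reaction term: ξ·ΔH°_rxn = 2.027 × 76.1 = 154.26 kJ/s
Sensible, feed 41.8→25 °C: -14.258 kJ/s
Outlet flows (mol/s): A 2.093, B 4.0541
Sensible, products 25→218 °C: 159.34 kJ/s
Q = ΔH = 299.34 kJ/s = 299.34 kW
Heat supplied = 17961 kJ/min

Q_in = 18000 kJ/min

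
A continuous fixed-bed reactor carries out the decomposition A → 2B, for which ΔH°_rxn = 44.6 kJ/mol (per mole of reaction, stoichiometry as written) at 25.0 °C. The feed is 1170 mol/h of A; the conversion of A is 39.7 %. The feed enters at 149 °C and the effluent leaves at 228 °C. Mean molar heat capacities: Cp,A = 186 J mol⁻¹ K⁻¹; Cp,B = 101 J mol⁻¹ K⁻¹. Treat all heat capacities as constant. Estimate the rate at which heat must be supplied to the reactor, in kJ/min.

Q_in = 657 kJ/min

Extent of reaction ξ = 0.397 × 1170 = 464.49 mol/h
Reaction term: ξ·ΔH°_rxn = 464.49 × 44.6 = 20716 kJ/h
Sensible, feed 149→25 °C: -26985 kJ/h
Outlet flows (mol/h): A 705.51, B 928.98
Sensible, products 25→228 °C: 45686 kJ/h
Q = ΔH = 39417 kJ/h = 10.949 kW
Heat supplied = 656.95 kJ/min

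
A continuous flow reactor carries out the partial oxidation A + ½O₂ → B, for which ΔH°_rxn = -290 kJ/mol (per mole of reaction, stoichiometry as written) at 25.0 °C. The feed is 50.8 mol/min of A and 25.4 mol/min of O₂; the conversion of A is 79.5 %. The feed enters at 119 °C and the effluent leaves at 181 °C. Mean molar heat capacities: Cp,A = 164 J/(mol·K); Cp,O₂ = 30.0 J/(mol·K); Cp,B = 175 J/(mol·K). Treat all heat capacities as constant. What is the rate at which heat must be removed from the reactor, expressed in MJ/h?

Q_out = 670 MJ/h

Extent of reaction ξ = 0.795 × 50.8 = 40.386 mol/min
Reaction term: ξ·ΔH°_rxn = 40.386 × -290 = -11712 kJ/min
Sensible, feed 119→25 °C: -854.76 kJ/min
Outlet flows (mol/min): A 10.414, O₂ 5.207, B 40.386
Sensible, products 25→181 °C: 1393.3 kJ/min
Q = ΔH = -11173 kJ/min = -186.22 kW
Heat removed = 670.4 MJ/h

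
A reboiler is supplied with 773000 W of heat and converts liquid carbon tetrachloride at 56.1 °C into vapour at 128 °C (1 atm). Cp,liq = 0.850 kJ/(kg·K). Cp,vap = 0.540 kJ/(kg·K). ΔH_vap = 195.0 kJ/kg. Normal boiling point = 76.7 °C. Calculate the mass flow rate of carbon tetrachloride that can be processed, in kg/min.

ṁ = 193 kg/min

Δh = 0.850×(76.7−56.1) + 195.0 + 0.540×(128−76.7) = 240.21 kJ/kg
Q = 773000 W = 773 kJ/s = 46380 kJ/min
ṁ = Q/Δh = 46380 / 240.21 = 193.08 kg/min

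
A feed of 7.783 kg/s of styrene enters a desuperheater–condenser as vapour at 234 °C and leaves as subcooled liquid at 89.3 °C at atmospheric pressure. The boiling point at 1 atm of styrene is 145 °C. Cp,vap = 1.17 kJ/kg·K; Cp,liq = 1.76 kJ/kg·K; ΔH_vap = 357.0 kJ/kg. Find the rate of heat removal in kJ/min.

Q_c = 261000 kJ/min

vapour 234→145 °C: -104.13 kJ/kg
condensation at 145 °C: -357 kJ/kg
liquid 145→89.3 °C: -98.032 kJ/kg
Δh = -104.13 + -357 + -98.032 = -559.16 kJ/kg
Q = ṁ·Δh = 7.783 kg/s × -559.16 kJ/kg = -4352 kJ/s
|Q| = 4352 kW = 261120 kJ/min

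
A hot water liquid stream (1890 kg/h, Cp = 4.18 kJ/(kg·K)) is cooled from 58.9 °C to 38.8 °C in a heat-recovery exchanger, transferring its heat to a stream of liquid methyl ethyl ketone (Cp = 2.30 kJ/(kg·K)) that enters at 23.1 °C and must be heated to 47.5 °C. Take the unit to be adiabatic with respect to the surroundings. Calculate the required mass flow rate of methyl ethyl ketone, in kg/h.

Heat released by hot stream: Q = 1890 × 4.18 × (58.9 − 38.8) = 158790 kJ/h
Energy balance on cold side (adiabatic exchanger): Q = ṁ_c·Cp_c·(T_c,out − T_c,in)
ṁ_c = 158790 / [2.30 × (47.5 − 23.1)] = 2829.5 kg/h

ṁ_c = 2830 kg/h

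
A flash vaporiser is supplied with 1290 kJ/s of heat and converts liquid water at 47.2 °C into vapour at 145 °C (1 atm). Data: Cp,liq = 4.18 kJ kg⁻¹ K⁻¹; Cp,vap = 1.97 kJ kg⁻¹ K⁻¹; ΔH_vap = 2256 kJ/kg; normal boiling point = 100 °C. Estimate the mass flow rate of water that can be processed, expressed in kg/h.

ṁ = 1810 kg/h

Δh = 4.18×(100−47.2) + 2256 + 1.97×(145−100) = 2565.4 kJ/kg
Q = 1290 kJ/s = 1290 kJ/s = 4.644e+06 kJ/h
ṁ = Q/Δh = 4.644e+06 / 2565.4 = 1810.3 kg/h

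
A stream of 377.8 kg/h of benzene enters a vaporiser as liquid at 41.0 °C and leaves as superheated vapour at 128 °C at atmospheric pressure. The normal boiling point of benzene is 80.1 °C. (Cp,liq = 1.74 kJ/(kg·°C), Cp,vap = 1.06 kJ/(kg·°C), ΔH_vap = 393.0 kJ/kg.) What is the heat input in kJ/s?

liquid 41.0→80.1 °C: 68.034 kJ/kg
vaporisation at 80.1 °C: 393 kJ/kg
vapour 80.1→128 °C: 50.774 kJ/kg
Δh = 68.034 + 393 + 50.774 = 511.81 kJ/kg
Q = ṁ·Δh = 377.8 kg/h × 511.81 kJ/kg = 193360 kJ/h
|Q| = 53.711 kW

Q = 53.7 kJ/s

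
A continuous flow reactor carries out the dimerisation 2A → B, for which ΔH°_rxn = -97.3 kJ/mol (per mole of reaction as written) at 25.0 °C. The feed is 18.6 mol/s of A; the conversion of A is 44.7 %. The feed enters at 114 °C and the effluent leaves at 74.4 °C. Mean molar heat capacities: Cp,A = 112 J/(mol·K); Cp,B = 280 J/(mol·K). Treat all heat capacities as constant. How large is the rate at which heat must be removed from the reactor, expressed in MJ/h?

Q_out = 1710 MJ/h

Extent of reaction ξ = 0.447 × 18.6 / 2 = 4.1571 mol/s
Reaction term: ξ·ΔH°_rxn = 4.1571 × -97.3 = -404.49 kJ/s
Sensible, feed 114→25 °C: -185.4 kJ/s
Outlet flows (mol/s): A 10.286, B 4.1571
Sensible, products 25→74.4 °C: 114.41 kJ/s
Q = ΔH = -475.48 kJ/s = -475.48 kW
Heat removed = 1711.7 MJ/h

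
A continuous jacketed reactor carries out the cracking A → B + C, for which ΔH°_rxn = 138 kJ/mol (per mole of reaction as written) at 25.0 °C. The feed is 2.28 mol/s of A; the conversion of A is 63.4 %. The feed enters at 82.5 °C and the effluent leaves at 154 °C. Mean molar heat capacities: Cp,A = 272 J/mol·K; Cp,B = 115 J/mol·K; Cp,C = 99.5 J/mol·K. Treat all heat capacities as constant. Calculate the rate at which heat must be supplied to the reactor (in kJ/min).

Extent of reaction ξ = 0.634 × 2.28 = 1.4455 mol/s
Reaction term: ξ·ΔH°_rxn = 1.4455 × 138 = 199.48 kJ/s
Sensible, feed 82.5→25 °C: -35.659 kJ/s
Outlet flows (mol/s): A 0.83448, B 1.4455, C 1.4455
Sensible, products 25→154 °C: 69.278 kJ/s
Q = ΔH = 233.1 kJ/s = 233.1 kW
Heat supplied = 13986 kJ/min

Q_in = 14000 kJ/min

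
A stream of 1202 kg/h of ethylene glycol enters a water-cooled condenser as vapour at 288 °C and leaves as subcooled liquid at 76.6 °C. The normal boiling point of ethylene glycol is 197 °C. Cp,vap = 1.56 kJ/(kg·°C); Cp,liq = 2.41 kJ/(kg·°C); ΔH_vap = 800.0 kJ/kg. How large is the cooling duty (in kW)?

vapour 288→197 °C: -141.96 kJ/kg
condensation at 197 °C: -800 kJ/kg
liquid 197→76.6 °C: -290.16 kJ/kg
Δh = -141.96 + -800 + -290.16 = -1232.1 kJ/kg
Q = ṁ·Δh = 1202 kg/h × -1232.1 kJ/kg = -1.481e+06 kJ/h
|Q| = 411.39 kW

Q_c = 411 kW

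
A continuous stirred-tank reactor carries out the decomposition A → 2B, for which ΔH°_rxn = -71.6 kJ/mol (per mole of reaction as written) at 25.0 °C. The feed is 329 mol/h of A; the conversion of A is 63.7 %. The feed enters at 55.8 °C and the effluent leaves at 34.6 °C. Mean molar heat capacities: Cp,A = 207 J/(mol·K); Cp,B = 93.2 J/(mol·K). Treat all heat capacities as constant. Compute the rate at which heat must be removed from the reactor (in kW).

Extent of reaction ξ = 0.637 × 329 = 209.57 mol/h
Reaction term: ξ·ΔH°_rxn = 209.57 × -71.6 = -15005 kJ/h
Sensible, feed 55.8→25 °C: -2097.6 kJ/h
Outlet flows (mol/h): A 119.43, B 419.15
Sensible, products 25→34.6 °C: 612.34 kJ/h
Q = ΔH = -16491 kJ/h = -4.5807 kW
Heat removed = 4.5807 kW

Q_out = 4.58 kW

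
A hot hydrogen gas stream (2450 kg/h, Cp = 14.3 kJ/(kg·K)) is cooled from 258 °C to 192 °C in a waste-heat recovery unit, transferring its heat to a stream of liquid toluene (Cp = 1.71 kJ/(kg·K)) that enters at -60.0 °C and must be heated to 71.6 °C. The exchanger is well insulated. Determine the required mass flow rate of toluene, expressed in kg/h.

ṁ_c = 10300 kg/h

Heat released by hot stream: Q = 2450 × 14.3 × (258 − 192) = 2.3123e+06 kJ/h
Energy balance on cold side (adiabatic exchanger): Q = ṁ_c·Cp_c·(T_c,out − T_c,in)
ṁ_c = 2.3123e+06 / [1.71 × (71.6 − -60.0)] = 10275 kg/h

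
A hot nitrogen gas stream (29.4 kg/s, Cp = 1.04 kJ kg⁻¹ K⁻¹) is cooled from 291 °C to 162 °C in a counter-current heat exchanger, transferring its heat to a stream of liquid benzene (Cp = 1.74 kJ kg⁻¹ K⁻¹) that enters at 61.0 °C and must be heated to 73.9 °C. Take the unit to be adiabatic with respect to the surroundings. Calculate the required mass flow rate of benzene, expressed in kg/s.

Heat released by hot stream: Q = 29.4 × 1.04 × (291 − 162) = 3944.3 kJ/s
Energy balance on cold side (adiabatic exchanger): Q = ṁ_c·Cp_c·(T_c,out − T_c,in)
ṁ_c = 3944.3 / [1.74 × (73.9 − 61.0)] = 175.72 kg/s

ṁ_c = 176 kg/s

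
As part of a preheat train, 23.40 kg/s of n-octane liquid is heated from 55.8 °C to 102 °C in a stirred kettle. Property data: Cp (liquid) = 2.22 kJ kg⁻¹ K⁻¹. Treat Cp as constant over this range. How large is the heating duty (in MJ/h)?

Q = ṁ·Cp·ΔT = 23.40 × 2.22 × (102 − 55.8) = 2400 kJ/s
Heating duty = 8640 MJ/h

Q = 8640 MJ/h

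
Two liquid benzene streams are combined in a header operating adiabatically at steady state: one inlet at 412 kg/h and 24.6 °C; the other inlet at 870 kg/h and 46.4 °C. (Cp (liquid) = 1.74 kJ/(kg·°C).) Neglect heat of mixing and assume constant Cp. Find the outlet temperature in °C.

No heat crosses the boundary, so H_out = H_in.
Σ ṁᵢCp,ᵢTᵢ = 412×1.74×24.6 + 870×1.74×46.4 = 87876
Σ ṁᵢCp,ᵢ = 412×1.74 + 870×1.74 = 2230.7
T_out = 87876 / 2230.7 = 39.394 °C

T_out = 39.4 °C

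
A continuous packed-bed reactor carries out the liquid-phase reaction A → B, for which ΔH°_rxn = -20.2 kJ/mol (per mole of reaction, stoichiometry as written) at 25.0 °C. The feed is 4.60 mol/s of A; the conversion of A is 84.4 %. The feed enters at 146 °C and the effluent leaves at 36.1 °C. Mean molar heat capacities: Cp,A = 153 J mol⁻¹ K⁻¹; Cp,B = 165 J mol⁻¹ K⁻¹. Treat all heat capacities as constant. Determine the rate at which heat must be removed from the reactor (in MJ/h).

Q_out = 559 MJ/h

Extent of reaction ξ = 0.844 × 4.60 = 3.8824 mol/s
Reaction term: ξ·ΔH°_rxn = 3.8824 × -20.2 = -78.424 kJ/s
Sensible, feed 146→25 °C: -85.16 kJ/s
Outlet flows (mol/s): A 0.7176, B 3.8824
Sensible, products 25→36.1 °C: 8.3293 kJ/s
Q = ΔH = -155.25 kJ/s = -155.25 kW
Heat removed = 558.92 MJ/h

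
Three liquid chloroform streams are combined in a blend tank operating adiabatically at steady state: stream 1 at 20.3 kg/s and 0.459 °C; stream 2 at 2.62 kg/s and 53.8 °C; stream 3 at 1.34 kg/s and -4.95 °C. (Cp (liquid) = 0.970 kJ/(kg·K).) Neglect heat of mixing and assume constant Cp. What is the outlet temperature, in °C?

Adiabatic, steady state ⇒ Σ ṁᵢCp,ᵢ(T_out − Tᵢ) = 0
Σ ṁᵢCp,ᵢTᵢ = 20.3×0.970×0.459 + 2.62×0.970×53.8 + 1.34×0.970×-4.95 = 139.33
Σ ṁᵢCp,ᵢ = 20.3×0.970 + 2.62×0.970 + 1.34×0.970 = 23.532
T_out = 139.33 / 23.532 = 5.9209 °C

T_out = 5.92 °C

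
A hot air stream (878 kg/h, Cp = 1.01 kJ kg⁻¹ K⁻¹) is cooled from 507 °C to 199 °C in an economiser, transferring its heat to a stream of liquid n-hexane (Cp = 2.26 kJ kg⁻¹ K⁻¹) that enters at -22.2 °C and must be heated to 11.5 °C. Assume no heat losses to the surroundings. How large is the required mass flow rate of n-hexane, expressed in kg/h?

ṁ_c = 3590 kg/h

Heat released by hot stream: Q = 878 × 1.01 × (507 − 199) = 273130 kJ/h
Energy balance on cold side (adiabatic exchanger): Q = ṁ_c·Cp_c·(T_c,out − T_c,in)
ṁ_c = 273130 / [2.26 × (11.5 − -22.2)] = 3586.1 kg/h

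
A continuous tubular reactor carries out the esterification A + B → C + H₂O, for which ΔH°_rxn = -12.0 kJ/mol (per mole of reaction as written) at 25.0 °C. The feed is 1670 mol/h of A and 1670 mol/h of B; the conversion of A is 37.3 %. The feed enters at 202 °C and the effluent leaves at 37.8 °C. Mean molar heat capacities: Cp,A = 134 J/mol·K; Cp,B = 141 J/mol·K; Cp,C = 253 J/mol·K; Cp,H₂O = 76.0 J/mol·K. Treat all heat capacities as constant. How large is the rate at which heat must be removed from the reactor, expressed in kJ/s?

Extent of reaction ξ = 0.373 × 1670 = 622.91 mol/h
Reaction term: ξ·ΔH°_rxn = 622.91 × -12.0 = -7474.9 kJ/h
Sensible, feed 202→25 °C: -81287 kJ/h
Outlet flows (mol/h): A 1047.1, B 1047.1, C 622.91, H₂O 622.91
Sensible, products 25→37.8 °C: 6309 kJ/h
Q = ΔH = -82453 kJ/h = -22.904 kW
Heat removed = 22.904 kJ/s

Q_out = 22.9 kJ/s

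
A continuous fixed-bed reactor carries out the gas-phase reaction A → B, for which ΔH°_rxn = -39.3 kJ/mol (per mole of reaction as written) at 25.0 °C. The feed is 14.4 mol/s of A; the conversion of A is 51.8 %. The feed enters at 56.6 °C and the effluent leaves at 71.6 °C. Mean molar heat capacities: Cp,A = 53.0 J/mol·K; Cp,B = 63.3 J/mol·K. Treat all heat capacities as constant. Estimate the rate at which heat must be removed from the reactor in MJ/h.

Extent of reaction ξ = 0.518 × 14.4 = 7.4592 mol/s
Reaction term: ξ·ΔH°_rxn = 7.4592 × -39.3 = -293.15 kJ/s
Sensible, feed 56.6→25 °C: -24.117 kJ/s
Outlet flows (mol/s): A 6.9408, B 7.4592
Sensible, products 25→71.6 °C: 39.145 kJ/s
Q = ΔH = -278.12 kJ/s = -278.12 kW
Heat removed = 1001.2 MJ/h

Q_out = 1000 MJ/h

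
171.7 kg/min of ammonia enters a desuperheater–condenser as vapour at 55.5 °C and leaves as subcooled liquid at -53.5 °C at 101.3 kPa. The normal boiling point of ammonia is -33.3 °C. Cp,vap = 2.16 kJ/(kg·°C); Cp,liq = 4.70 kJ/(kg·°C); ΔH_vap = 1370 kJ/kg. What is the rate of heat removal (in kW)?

Q_c = 4740 kW

vapour 55.5→-33.3 °C: -191.81 kJ/kg
condensation at -33.3 °C: -1370 kJ/kg
liquid -33.3→-53.5 °C: -94.94 kJ/kg
Δh = -191.81 + -1370 + -94.94 = -1656.7 kJ/kg
Q = ṁ·Δh = 171.7 kg/min × -1656.7 kJ/kg = -284460 kJ/min
|Q| = 4741.1 kW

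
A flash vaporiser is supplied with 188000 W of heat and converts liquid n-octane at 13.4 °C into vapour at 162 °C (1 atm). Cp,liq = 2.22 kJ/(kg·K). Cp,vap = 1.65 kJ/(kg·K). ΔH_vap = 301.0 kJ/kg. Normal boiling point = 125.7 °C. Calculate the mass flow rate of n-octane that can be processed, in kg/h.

ṁ = 1110 kg/h

Δh = 2.22×(125.7−13.4) + 301.0 + 1.65×(162−125.7) = 610.2 kJ/kg
Q = 188000 W = 188 kJ/s = 676800 kJ/h
ṁ = Q/Δh = 676800 / 610.2 = 1109.1 kg/h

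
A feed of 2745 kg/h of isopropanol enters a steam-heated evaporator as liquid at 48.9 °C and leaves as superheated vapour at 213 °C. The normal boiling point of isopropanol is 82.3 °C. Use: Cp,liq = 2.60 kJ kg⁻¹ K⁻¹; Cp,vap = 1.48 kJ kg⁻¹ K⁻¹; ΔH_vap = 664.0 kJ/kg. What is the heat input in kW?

liquid 48.9→82.3 °C: 86.84 kJ/kg
vaporisation at 82.3 °C: 664 kJ/kg
vapour 82.3→213 °C: 193.44 kJ/kg
Δh = 86.84 + 664 + 193.44 = 944.28 kJ/kg
Q = ṁ·Δh = 2745 kg/h × 944.28 kJ/kg = 2.592e+06 kJ/h
|Q| = 720.01 kW

Q = 720 kW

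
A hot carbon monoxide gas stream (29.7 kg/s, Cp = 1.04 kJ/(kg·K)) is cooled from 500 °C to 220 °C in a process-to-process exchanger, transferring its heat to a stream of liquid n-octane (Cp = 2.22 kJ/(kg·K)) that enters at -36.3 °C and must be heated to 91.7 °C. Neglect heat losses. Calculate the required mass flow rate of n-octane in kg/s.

Heat released by hot stream: Q = 29.7 × 1.04 × (500 − 220) = 8648.6 kJ/s
Energy balance on cold side (adiabatic exchanger): Q = ṁ_c·Cp_c·(T_c,out − T_c,in)
ṁ_c = 8648.6 / [2.22 × (91.7 − -36.3)] = 30.436 kg/s

ṁ_c = 30.4 kg/s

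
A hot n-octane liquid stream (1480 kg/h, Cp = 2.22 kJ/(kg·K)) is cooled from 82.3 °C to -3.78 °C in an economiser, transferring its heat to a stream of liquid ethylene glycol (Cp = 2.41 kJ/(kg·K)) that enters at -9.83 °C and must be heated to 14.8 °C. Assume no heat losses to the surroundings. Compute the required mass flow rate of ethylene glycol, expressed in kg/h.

ṁ_c = 4760 kg/h

Heat released by hot stream: Q = 1480 × 2.22 × (82.3 − -3.78) = 282820 kJ/h
Energy balance on cold side (adiabatic exchanger): Q = ṁ_c·Cp_c·(T_c,out − T_c,in)
ṁ_c = 282820 / [2.41 × (14.8 − -9.83)] = 4764.7 kg/h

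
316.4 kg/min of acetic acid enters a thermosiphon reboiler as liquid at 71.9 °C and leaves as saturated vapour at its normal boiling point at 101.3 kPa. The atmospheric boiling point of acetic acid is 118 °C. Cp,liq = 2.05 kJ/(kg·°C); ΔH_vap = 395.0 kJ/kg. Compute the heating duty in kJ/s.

liquid 71.9→118 °C: 94.505 kJ/kg
vaporisation at 118 °C: 395 kJ/kg
Δh = 94.505 + 395 = 489.5 kJ/kg
Q = ṁ·Δh = 316.4 kg/min × 489.5 kJ/kg = 154880 kJ/min
|Q| = 2581.3 kW

Q = 2580 kJ/s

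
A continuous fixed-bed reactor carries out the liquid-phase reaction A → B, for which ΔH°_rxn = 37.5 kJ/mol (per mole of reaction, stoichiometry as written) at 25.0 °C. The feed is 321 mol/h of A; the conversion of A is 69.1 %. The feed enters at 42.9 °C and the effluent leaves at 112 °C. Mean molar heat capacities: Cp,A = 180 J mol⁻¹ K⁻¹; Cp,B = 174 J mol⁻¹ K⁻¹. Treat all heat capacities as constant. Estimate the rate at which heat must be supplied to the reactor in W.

Extent of reaction ξ = 0.691 × 321 = 221.81 mol/h
Reaction term: ξ·ΔH°_rxn = 221.81 × 37.5 = 8317.9 kJ/h
Sensible, feed 42.9→25 °C: -1034.3 kJ/h
Outlet flows (mol/h): A 99.189, B 221.81
Sensible, products 25→112 °C: 4911.1 kJ/h
Q = ΔH = 12195 kJ/h = 3.3874 kW
Heat supplied = 3387.4 W

Q_in = 3390 W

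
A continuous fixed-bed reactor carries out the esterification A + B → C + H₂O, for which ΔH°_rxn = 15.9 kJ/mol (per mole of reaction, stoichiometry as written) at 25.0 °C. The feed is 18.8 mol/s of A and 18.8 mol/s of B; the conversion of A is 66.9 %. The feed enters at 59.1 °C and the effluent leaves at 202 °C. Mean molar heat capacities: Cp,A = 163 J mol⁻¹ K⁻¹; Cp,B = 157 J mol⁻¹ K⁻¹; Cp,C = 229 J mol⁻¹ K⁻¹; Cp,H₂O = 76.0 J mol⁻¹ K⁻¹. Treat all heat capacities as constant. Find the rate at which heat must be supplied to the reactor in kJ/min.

Q_in = 61600 kJ/min

Extent of reaction ξ = 0.669 × 18.8 = 12.577 mol/s
Reaction term: ξ·ΔH°_rxn = 12.577 × 15.9 = 199.98 kJ/s
Sensible, feed 59.1→25 °C: -205.15 kJ/s
Outlet flows (mol/s): A 6.2228, B 6.2228, C 12.577, H₂O 12.577
Sensible, products 25→202 °C: 1031.4 kJ/s
Q = ΔH = 1026.3 kJ/s = 1026.3 kW
Heat supplied = 61576 kJ/min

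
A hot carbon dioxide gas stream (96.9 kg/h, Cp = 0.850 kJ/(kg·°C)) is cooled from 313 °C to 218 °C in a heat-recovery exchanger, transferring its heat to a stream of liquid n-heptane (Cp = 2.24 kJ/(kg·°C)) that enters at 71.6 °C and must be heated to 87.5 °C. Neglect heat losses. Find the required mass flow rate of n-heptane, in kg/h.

Heat released by hot stream: Q = 96.9 × 0.850 × (313 − 218) = 7824.7 kJ/h
Energy balance on cold side (adiabatic exchanger): Q = ṁ_c·Cp_c·(T_c,out − T_c,in)
ṁ_c = 7824.7 / [2.24 × (87.5 − 71.6)] = 219.7 kg/h

ṁ_c = 220 kg/h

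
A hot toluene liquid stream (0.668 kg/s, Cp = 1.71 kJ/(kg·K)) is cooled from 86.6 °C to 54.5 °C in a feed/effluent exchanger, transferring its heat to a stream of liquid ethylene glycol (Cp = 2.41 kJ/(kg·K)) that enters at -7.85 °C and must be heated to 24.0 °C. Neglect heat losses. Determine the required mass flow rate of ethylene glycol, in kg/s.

Heat released by hot stream: Q = 0.668 × 1.71 × (86.6 − 54.5) = 36.667 kJ/s
Energy balance on cold side (adiabatic exchanger): Q = ṁ_c·Cp_c·(T_c,out − T_c,in)
ṁ_c = 36.667 / [2.41 × (24.0 − -7.85)] = 0.4777 kg/s

ṁ_c = 0.478 kg/s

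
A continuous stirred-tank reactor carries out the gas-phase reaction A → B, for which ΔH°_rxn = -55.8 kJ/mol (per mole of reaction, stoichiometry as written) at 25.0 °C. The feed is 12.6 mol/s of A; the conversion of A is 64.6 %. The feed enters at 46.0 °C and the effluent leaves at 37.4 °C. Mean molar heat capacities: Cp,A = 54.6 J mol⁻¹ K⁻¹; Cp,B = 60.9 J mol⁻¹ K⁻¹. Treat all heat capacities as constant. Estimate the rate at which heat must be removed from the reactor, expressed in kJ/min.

Q_out = 27600 kJ/min

Extent of reaction ξ = 0.646 × 12.6 = 8.1396 mol/s
Reaction term: ξ·ΔH°_rxn = 8.1396 × -55.8 = -454.19 kJ/s
Sensible, feed 46.0→25 °C: -14.447 kJ/s
Outlet flows (mol/s): A 4.4604, B 8.1396
Sensible, products 25→37.4 °C: 9.1666 kJ/s
Q = ΔH = -459.47 kJ/s = -459.47 kW
Heat removed = 27568 kJ/min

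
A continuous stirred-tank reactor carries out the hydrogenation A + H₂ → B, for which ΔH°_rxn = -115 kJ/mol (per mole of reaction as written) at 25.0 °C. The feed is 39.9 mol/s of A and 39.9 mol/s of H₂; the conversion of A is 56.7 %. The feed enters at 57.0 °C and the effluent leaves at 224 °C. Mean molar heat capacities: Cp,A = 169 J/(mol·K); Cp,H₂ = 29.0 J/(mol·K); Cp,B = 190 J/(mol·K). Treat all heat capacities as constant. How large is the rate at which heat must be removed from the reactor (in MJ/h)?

Q_out = 4750 MJ/h

Extent of reaction ξ = 0.567 × 39.9 = 22.623 mol/s
Reaction term: ξ·ΔH°_rxn = 22.623 × -115 = -2601.7 kJ/s
Sensible, feed 57.0→25 °C: -252.81 kJ/s
Outlet flows (mol/s): A 17.277, H₂ 17.277, B 22.623
Sensible, products 25→224 °C: 1536.1 kJ/s
Q = ΔH = -1318.4 kJ/s = -1318.4 kW
Heat removed = 4746.1 MJ/h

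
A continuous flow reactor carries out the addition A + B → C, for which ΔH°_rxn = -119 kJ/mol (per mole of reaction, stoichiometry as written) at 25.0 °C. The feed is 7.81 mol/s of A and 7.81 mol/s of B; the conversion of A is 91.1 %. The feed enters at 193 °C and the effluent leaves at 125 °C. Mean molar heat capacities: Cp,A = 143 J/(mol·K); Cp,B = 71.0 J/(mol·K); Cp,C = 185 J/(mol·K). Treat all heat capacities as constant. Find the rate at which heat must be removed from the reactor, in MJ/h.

Q_out = 3530 MJ/h

Extent of reaction ξ = 0.911 × 7.81 = 7.1149 mol/s
Reaction term: ξ·ΔH°_rxn = 7.1149 × -119 = -846.67 kJ/s
Sensible, feed 193→25 °C: -280.79 kJ/s
Outlet flows (mol/s): A 0.69509, B 0.69509, C 7.1149
Sensible, products 25→125 °C: 146.5 kJ/s
Q = ΔH = -980.96 kJ/s = -980.96 kW
Heat removed = 3531.5 MJ/h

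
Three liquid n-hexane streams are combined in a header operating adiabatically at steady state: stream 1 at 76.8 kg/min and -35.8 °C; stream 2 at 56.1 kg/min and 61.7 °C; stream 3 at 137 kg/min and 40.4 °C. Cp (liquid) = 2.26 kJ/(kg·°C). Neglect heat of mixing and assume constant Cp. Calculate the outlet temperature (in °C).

Energy balance with Q = 0: Σ ṁᵢCp,ᵢ(T_out − Tᵢ) = 0
T_out = Σ ṁᵢCp,ᵢTᵢ / Σ ṁᵢCp,ᵢ
      = 14118 / 609.97 = 23.145 °C

T_out = 23.1 °C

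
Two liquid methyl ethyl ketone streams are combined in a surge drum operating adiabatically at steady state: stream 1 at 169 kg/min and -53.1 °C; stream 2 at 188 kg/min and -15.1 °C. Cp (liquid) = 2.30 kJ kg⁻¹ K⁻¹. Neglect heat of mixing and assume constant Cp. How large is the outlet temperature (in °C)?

Energy balance with Q = 0: Σ ṁᵢCp,ᵢ(T_out − Tᵢ) = 0
T_out = Σ ṁᵢCp,ᵢTᵢ / Σ ṁᵢCp,ᵢ
      = -27169 / 821.1 = -33.089 °C

T_out = -33.1 °C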